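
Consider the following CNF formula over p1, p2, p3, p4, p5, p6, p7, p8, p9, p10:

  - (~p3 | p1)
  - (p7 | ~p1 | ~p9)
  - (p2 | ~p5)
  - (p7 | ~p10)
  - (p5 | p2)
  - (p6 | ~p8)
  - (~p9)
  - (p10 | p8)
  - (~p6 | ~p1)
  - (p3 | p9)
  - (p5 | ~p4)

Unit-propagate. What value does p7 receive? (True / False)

(~p9) stands alone — p9 = False.
(p9 | p3) with p9 = False leaves only p3, so p3 = True.
(p1 | ~p3) with p3 = True leaves only p1, so p1 = True.
(~p1 | ~p6) with p1 = True leaves only ~p6, so p6 = False.
(~p8 | p6) with p6 = False leaves only ~p8, so p8 = False.
In (p10 | p8), p8 is now false; p10 must hold, so p10 = True.
In (~p10 | p7), ~p10 is now false; p7 must hold, so p7 = True.

True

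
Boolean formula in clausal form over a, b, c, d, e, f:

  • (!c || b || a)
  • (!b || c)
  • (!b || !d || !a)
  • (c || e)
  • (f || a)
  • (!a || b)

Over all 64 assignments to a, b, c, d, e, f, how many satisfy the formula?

10

Case analysis on a and b:
  a=1, b=1: remaining (c,d,e,f) ∈ {(1,0,0,0); (1,0,0,1); (1,0,1,0); (1,0,1,1)} — 4.
  a=1, b=0: a clause becomes empty — 0.
  a=0, b=1: remaining (c,d,e,f) ∈ {(1,0,0,1); (1,0,1,1); (1,1,0,1); (1,1,1,1)} — 4.
  a=0, b=0: remaining (c,d,e,f) ∈ {(0,0,1,1); (0,1,1,1)} — 2.
Total: 4 + 0 + 4 + 2 = 10.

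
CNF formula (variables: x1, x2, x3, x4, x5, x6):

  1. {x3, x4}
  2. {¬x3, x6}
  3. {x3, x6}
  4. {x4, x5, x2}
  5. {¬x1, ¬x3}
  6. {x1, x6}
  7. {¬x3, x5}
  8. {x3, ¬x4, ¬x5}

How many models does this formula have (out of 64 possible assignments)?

8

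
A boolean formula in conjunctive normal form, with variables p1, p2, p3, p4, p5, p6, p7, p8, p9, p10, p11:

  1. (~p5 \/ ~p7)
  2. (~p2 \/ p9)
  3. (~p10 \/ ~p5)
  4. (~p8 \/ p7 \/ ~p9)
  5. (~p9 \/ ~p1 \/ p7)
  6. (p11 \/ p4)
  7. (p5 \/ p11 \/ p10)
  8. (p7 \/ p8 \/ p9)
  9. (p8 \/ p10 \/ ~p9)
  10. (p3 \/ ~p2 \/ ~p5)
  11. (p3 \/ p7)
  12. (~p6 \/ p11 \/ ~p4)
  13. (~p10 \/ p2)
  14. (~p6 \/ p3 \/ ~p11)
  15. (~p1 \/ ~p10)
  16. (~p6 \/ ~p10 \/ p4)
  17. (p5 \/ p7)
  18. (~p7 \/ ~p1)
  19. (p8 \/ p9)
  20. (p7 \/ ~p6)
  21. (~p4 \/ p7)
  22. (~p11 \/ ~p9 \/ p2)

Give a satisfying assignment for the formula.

p1 occurs only negated in the remaining clauses — set p1 = False.
Pure literal: p3 appears only positively; assign p3 = True.
Try p2 = True.
  then p9 is forced to True.
Try p4 = True.
  then p7 is forced to True.
  then p5 is forced to False.
The remaining clauses are satisfied by p6 = False, p8 = False, p10 = True, p11 = True.
Every clause has at least one true literal under this assignment.

p1=False  p2=True  p3=True  p4=True  p5=False  p6=False  p7=True  p8=False  p9=True  p10=True  p11=True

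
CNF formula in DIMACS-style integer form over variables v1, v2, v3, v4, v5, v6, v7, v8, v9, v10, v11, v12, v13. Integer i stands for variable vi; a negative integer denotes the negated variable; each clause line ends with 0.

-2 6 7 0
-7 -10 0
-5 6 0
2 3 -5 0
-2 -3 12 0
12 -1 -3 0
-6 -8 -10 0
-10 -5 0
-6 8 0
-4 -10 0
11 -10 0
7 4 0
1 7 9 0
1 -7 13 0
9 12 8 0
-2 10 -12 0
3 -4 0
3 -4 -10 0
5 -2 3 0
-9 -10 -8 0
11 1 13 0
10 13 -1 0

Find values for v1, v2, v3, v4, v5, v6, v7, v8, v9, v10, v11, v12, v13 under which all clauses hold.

v13 occurs only positively in the remaining clauses — set v13 = True.
Branch on v1: take v1 = True.
For the remaining variables, v2 = False, v3 = True, v4 = False, v5 = False, v6 = False, v7 = True, v8 = True, v9 = True, v10 = False, v11 = False, v12 = True works.

v1=True, v2=False, v3=True, v4=False, v5=False, v6=False, v7=True, v8=True, v9=True, v10=False, v11=False, v12=True, v13=True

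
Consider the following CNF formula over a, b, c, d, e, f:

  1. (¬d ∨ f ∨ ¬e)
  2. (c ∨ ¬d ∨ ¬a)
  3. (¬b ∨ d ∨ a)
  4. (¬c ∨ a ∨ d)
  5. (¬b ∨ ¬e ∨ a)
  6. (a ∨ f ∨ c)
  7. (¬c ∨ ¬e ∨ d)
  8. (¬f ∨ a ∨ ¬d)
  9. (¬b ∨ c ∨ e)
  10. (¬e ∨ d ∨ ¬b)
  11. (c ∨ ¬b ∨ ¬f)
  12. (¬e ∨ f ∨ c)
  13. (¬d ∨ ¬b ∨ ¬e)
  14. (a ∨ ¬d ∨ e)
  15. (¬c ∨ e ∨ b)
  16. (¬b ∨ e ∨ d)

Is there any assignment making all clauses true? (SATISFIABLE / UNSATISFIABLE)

SATISFIABLE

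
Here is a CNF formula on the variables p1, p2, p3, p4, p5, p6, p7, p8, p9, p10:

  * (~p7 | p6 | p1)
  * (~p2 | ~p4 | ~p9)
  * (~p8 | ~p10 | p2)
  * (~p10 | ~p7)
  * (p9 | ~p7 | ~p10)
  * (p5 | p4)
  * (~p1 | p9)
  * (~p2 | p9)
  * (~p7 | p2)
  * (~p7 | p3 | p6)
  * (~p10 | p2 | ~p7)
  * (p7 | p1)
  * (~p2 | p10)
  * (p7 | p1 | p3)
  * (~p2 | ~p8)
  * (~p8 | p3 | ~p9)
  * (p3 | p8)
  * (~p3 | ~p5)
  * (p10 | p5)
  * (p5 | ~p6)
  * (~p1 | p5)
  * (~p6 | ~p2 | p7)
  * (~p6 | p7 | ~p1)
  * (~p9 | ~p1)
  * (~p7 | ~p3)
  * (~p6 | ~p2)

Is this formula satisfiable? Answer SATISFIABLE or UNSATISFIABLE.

UNSATISFIABLE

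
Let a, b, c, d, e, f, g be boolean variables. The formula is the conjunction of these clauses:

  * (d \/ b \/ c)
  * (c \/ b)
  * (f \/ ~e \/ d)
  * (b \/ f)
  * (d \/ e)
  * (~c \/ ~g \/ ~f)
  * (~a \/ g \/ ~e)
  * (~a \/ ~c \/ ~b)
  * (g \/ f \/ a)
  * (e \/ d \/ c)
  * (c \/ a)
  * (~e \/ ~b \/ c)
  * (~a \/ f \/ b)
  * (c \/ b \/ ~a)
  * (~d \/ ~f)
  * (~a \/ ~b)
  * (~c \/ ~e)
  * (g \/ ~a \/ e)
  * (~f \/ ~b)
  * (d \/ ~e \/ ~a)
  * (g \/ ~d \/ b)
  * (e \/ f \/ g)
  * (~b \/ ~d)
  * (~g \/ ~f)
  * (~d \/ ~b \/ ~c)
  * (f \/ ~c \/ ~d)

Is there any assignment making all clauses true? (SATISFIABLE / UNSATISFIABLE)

UNSATISFIABLE

b = True:
  propagation gives a=False, c=True, e=False, d=True; an empty clause results — contradiction.
b = False:
  propagation gives c=True, f=True, g=False, d=False; an empty clause results — contradiction.
Every branch closes, so no satisfying assignment exists.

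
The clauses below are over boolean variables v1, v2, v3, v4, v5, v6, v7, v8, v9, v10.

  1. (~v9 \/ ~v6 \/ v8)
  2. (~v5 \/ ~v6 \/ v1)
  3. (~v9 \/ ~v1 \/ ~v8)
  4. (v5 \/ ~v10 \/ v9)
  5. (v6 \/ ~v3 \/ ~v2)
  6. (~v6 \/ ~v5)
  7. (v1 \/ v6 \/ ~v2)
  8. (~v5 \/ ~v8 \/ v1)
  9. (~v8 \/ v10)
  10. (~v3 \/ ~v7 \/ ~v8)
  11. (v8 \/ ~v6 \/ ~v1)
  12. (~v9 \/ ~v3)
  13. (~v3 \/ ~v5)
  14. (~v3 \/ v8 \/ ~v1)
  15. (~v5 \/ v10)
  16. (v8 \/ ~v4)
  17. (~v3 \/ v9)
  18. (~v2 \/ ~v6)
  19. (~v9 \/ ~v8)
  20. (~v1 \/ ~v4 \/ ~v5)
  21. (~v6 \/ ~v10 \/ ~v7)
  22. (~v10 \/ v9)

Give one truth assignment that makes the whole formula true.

v1=False, v2=False, v3=False, v4=False, v5=True, v6=False, v7=False, v8=False, v9=True, v10=True

Check each clause:
  1. (v8 \/ ~v9 \/ ~v6) — ~v6 is true.
  2. (~v6 \/ v1 \/ ~v5) — ~v6 is true.
  3. (~v8 \/ ~v9 \/ ~v1) — ~v8 is true.
  4. (v9 \/ ~v10 \/ v5) — v9 is true.
  5. (~v2 \/ v6 \/ ~v3) — ~v3 is true.
  6. (~v6 \/ ~v5) — ~v6 is true.
  7. (v1 \/ v6 \/ ~v2) — ~v2 is true.
  8. (~v5 \/ v1 \/ ~v8) — ~v8 is true.
  9. (~v8 \/ v10) — ~v8 is true.
  10. (~v8 \/ ~v3 \/ ~v7) — ~v8 is true.
  11. (~v6 \/ v8 \/ ~v1) — ~v6 is true.
  12. (~v9 \/ ~v3) — ~v3 is true.
  13. (~v3 \/ ~v5) — ~v3 is true.
  14. (v8 \/ ~v3 \/ ~v1) — ~v3 is true.
  15. (v10 \/ ~v5) — v10 is true.
  16. (~v4 \/ v8) — ~v4 is true.
  17. (v9 \/ ~v3) — v9 is true.
  18. (~v2 \/ ~v6) — ~v6 is true.
  19. (~v8 \/ ~v9) — ~v8 is true.
  20. (~v1 \/ ~v4 \/ ~v5) — ~v4 is true.
  21. (~v6 \/ ~v7 \/ ~v10) — ~v7 is true.
  22. (v9 \/ ~v10) — v9 is true.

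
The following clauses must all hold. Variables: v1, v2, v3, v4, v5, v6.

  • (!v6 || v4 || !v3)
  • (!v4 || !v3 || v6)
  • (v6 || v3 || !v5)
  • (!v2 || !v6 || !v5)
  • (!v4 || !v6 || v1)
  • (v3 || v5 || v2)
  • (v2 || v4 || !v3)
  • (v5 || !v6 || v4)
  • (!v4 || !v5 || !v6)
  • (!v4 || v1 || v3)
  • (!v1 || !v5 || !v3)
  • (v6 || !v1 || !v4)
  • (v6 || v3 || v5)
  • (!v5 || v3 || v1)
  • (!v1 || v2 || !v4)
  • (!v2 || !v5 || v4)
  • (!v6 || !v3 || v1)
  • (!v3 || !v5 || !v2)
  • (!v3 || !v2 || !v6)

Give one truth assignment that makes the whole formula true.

Set v1 = True and propagate.
For the remaining variables, v2 = True, v3 = True, v4 = False, v5 = False, v6 = False works.
Check each clause:
  1. (v4 || !v6 || !v3) — !v6 is true.
  2. (!v4 || v6 || !v3) — !v4 is true.
  3. (v3 || !v5 || v6) — v3 is true.
  4. (!v2 || !v5 || !v6) — !v6 is true.
  5. (!v6 || v1 || !v4) — v1 is true.
  6. (v5 || v3 || v2) — v2 is true.
  7. (v2 || !v3 || v4) — v2 is true.
  8. (v4 || !v6 || v5) — !v6 is true.
  9. (!v4 || !v6 || !v5) — !v6 is true.
  10. (v1 || !v4 || v3) — v1 is true.
  11. (!v5 || !v1 || !v3) — !v5 is true.
  12. (!v4 || v6 || !v1) — !v4 is true.
  13. (v5 || v3 || v6) — v3 is true.
  14. (!v5 || v1 || v3) — v1 is true.
  15. (v2 || !v1 || !v4) — v2 is true.
  16. (v4 || !v5 || !v2) — !v5 is true.
  17. (!v3 || v1 || !v6) — v1 is true.
  18. (!v5 || !v3 || !v2) — !v5 is true.
  19. (!v3 || !v2 || !v6) — !v6 is true.

v1=True, v2=True, v3=True, v4=False, v5=False, v6=False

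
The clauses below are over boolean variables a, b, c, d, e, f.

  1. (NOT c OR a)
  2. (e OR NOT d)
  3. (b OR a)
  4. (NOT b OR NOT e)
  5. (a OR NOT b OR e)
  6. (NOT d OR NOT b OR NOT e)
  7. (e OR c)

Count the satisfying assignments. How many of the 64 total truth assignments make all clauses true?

12

Split on e, then b.
  e=1, b=1: a clause becomes empty — 0.
  e=1, b=0: forces a=1; c, d, f free → 2^3 = 8.
  e=0, b=1: remaining (a,c,d,f) ∈ {(1,1,0,0); (1,1,0,1)} — 2.
  e=0, b=0: remaining (a,c,d,f) ∈ {(1,1,0,0); (1,1,0,1)} — 2.
Total: 0 + 8 + 2 + 2 = 12.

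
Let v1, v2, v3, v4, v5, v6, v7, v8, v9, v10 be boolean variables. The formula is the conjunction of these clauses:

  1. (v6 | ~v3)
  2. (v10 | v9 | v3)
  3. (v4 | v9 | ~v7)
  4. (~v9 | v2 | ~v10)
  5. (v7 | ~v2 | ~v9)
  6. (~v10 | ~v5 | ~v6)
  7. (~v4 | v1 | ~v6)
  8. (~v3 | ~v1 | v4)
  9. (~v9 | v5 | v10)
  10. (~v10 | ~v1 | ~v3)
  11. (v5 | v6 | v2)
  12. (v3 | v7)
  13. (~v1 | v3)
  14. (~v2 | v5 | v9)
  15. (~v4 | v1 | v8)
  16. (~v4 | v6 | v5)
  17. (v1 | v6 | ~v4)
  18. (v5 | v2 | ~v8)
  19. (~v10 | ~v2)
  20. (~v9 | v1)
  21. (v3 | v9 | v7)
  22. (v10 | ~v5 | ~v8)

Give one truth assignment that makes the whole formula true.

Try v1 = True.
  then v3 is forced to True.
  then v6 is forced to True.
  then v4 is forced to True.
  then v10 is forced to False.
The remaining clauses are satisfied by v2 = True, v5 = True, v7 = True, v8 = False, v9 = True.

v1 = 1, v2 = 1, v3 = 1, v4 = 1, v5 = 1, v6 = 1, v7 = 1, v8 = 0, v9 = 1, v10 = 0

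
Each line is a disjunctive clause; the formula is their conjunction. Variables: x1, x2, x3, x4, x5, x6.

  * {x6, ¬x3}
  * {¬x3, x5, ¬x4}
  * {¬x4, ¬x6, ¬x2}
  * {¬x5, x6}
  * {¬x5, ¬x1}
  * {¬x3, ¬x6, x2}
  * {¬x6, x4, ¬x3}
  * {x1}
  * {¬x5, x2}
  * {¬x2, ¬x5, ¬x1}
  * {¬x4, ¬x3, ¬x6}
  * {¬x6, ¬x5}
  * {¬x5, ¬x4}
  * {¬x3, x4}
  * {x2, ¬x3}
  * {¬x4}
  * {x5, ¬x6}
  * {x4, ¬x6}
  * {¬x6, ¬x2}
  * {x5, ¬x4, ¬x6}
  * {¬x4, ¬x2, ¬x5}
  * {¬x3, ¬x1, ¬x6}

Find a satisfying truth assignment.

x1=True, x2=True, x3=False, x4=False, x5=False, x6=False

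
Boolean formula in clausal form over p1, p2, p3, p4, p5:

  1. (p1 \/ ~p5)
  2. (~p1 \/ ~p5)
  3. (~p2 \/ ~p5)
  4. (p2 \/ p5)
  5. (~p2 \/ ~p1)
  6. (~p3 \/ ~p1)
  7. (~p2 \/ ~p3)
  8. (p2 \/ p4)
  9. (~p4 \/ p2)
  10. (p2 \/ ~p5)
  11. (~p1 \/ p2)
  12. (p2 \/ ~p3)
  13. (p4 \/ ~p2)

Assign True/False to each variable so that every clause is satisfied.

p1=False  p2=True  p3=False  p4=True  p5=False

Check each clause:
  1. (p1 \/ ~p5) — ~p5 is true.
  2. (~p5 \/ ~p1) — ~p5 is true.
  3. (~p5 \/ ~p2) — ~p5 is true.
  4. (p2 \/ p5) — p2 is true.
  5. (~p1 \/ ~p2) — ~p1 is true.
  6. (~p1 \/ ~p3) — ~p3 is true.
  7. (~p2 \/ ~p3) — ~p3 is true.
  8. (p4 \/ p2) — p2 is true.
  9. (~p4 \/ p2) — p2 is true.
  10. (p2 \/ ~p5) — p2 is true.
  11. (~p1 \/ p2) — p2 is true.
  12. (p2 \/ ~p3) — p2 is true.
  13. (p4 \/ ~p2) — p4 is true.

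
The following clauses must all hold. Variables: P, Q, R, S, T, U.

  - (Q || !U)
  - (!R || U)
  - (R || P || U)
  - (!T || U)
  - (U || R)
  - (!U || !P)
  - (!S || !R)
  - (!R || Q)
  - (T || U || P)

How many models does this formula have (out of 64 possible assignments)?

The models are:
  P=F Q=T R=F S=F T=F U=T
  P=F Q=T R=F S=F T=T U=T
  P=F Q=T R=F S=T T=F U=T
  P=F Q=T R=F S=T T=T U=T
  P=F Q=T R=T S=F T=F U=T
  P=F Q=T R=T S=F T=T U=T
Count: 6.

6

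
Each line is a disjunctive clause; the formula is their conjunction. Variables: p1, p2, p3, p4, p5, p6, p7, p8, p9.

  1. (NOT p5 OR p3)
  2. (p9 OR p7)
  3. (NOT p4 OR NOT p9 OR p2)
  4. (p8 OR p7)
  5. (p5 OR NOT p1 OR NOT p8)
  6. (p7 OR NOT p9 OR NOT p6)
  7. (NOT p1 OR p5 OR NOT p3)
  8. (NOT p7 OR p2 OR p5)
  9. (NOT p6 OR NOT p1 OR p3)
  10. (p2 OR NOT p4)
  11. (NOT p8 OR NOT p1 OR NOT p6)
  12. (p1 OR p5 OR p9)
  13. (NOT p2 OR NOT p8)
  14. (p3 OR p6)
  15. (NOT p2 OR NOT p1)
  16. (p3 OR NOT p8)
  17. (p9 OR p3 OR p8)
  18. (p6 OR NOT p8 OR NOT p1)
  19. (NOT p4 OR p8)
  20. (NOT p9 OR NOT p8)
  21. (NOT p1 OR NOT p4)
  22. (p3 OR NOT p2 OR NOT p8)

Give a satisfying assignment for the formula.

p1=False, p2=True, p3=True, p4=False, p5=True, p6=True, p7=True, p8=False, p9=True

Check each clause:
  1. (p3 OR NOT p5) — p3 is true.
  2. (p9 OR p7) — p9 is true.
  3. (NOT p4 OR NOT p9 OR p2) — p2 is true.
  4. (p7 OR p8) — p7 is true.
  5. (NOT p8 OR p5 OR NOT p1) — NOT p8 is true.
  6. (p7 OR NOT p9 OR NOT p6) — p7 is true.
  7. (NOT p3 OR NOT p1 OR p5) — p5 is true.
  8. (NOT p7 OR p2 OR p5) — p2 is true.
  9. (NOT p1 OR NOT p6 OR p3) — p3 is true.
  10. (p2 OR NOT p4) — p2 is true.
  11. (NOT p8 OR NOT p6 OR NOT p1) — NOT p8 is true.
  12. (p9 OR p5 OR p1) — p9 is true.
  13. (NOT p2 OR NOT p8) — NOT p8 is true.
  14. (p3 OR p6) — p3 is true.
  15. (NOT p1 OR NOT p2) — NOT p1 is true.
  16. (NOT p8 OR p3) — NOT p8 is true.
  17. (p3 OR p8 OR p9) — p9 is true.
  18. (NOT p8 OR NOT p1 OR p6) — NOT p8 is true.
  19. (p8 OR NOT p4) — NOT p4 is true.
  20. (NOT p9 OR NOT p8) — NOT p8 is true.
  21. (NOT p1 OR NOT p4) — NOT p4 is true.
  22. (p3 OR NOT p8 OR NOT p2) — NOT p8 is true.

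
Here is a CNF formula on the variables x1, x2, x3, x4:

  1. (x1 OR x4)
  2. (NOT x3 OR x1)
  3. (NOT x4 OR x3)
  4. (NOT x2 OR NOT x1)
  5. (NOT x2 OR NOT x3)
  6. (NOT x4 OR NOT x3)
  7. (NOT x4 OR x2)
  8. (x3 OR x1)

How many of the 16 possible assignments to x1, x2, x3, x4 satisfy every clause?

The models are:
  x1=1 x2=0 x3=0 x4=0
  x1=1 x2=0 x3=1 x4=0
Count: 2.

2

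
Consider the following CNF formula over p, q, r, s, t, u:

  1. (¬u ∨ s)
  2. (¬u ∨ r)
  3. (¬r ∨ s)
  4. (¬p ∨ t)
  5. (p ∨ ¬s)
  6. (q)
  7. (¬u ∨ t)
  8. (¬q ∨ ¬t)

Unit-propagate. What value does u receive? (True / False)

Unit clause (q) sets q = True.
(¬t ∨ ¬q): since q = True, the clause reduces to (¬t). t = False.
From (¬p ∨ t) and t = False: p = False.
(p ∨ ¬s): since p = False, the clause reduces to (¬s). s = False.
From (¬u ∨ s) and s = False: u = False.

False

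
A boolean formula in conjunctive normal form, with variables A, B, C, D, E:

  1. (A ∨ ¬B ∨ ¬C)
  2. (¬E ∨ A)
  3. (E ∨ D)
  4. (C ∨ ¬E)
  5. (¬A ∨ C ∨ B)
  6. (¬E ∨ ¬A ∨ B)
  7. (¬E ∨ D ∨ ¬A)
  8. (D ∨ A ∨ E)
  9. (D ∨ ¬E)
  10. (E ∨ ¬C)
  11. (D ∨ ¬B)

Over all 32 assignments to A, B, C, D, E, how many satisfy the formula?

4

The models are:
  A=0 B=0 C=0 D=1 E=0
  A=0 B=1 C=0 D=1 E=0
  A=1 B=1 C=0 D=1 E=0
  A=1 B=1 C=1 D=1 E=1
That's 4 in total.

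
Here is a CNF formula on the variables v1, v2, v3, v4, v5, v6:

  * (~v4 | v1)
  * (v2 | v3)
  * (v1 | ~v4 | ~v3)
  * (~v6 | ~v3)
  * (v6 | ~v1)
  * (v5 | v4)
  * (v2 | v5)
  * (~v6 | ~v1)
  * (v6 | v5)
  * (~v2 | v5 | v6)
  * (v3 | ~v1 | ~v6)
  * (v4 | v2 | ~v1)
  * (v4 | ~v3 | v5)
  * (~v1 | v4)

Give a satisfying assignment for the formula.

v1=False, v2=True, v3=False, v4=False, v5=True, v6=False

v5 occurs only positively in the remaining clauses — set v5 = True.
Branch on v1: take v1 = False.
  then v4 is forced to False.
Try v2 = True.
Branch on v3: take v3 = False.
v6 is now unconstrained; take v6 = False.
Every clause has at least one true literal under this assignment.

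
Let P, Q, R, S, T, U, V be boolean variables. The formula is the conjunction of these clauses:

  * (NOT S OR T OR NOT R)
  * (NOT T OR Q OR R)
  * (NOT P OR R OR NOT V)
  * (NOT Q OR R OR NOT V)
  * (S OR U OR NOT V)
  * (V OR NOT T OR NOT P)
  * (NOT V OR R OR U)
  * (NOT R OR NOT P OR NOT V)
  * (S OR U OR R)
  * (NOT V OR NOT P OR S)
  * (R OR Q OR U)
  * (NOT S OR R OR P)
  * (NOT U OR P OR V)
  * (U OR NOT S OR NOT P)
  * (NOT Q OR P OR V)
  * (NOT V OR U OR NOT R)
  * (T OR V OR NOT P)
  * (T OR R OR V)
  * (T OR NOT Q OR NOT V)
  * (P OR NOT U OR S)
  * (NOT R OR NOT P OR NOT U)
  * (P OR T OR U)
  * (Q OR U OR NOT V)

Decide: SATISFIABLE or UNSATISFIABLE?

Try P = False.
Branch on Q: take Q = False.
The remaining clauses are satisfied by R = True, S = True, T = True, U = False, V = False.
So P = False  Q = False  R = True  S = True  T = True  U = False  V = False is a satisfying assignment.

SATISFIABLE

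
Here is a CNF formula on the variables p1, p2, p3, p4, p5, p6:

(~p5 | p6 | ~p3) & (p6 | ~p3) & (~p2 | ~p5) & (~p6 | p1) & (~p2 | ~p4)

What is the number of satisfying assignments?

20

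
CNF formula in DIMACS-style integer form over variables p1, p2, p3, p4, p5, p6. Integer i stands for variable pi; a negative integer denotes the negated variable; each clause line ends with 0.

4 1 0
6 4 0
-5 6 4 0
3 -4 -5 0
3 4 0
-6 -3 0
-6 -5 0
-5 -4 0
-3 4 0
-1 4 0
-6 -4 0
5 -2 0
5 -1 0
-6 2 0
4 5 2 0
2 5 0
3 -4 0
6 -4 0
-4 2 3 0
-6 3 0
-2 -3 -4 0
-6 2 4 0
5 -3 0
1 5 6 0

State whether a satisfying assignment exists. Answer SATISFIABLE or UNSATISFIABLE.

UNSATISFIABLE

p4 = True:
  propagation gives p5=False, p6=False; an empty clause results — contradiction.
p4 = False:
  propagation gives p1=True; an empty clause results — contradiction.
Every branch closes, so no satisfying assignment exists.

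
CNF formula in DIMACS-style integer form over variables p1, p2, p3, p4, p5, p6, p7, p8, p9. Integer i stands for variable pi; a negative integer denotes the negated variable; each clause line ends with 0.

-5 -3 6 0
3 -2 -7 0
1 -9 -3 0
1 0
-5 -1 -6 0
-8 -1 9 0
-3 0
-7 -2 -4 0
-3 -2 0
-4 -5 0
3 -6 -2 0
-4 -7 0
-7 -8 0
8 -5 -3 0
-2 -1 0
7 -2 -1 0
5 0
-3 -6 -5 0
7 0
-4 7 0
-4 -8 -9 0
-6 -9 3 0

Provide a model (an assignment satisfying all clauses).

p1 = True, p2 = False, p3 = False, p4 = False, p5 = True, p6 = False, p7 = True, p8 = False, p9 = True

Unit propagation: (p1) forces p1 = True.
The clause (¬p3) is unit: p3 must be False.
(¬p2) is a unit clause, so p2 = False.
Unit propagation: (p5) forces p5 = True.
Unit propagation: (¬p6) forces p6 = False.
(¬p4) is a unit clause, so p4 = False.
The clause (p7) is unit: p7 must be True.
(¬p8) is a unit clause, so p8 = False.
p9 is now unconstrained; take p9 = True.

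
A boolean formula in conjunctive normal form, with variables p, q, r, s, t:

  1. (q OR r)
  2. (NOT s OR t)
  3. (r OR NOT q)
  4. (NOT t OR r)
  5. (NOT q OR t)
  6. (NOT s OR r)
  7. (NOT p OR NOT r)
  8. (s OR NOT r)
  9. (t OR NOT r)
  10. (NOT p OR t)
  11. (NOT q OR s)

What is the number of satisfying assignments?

Satisfying assignments:
  p=F q=F r=T s=T t=T
  p=F q=T r=T s=T t=T
Count: 2.

2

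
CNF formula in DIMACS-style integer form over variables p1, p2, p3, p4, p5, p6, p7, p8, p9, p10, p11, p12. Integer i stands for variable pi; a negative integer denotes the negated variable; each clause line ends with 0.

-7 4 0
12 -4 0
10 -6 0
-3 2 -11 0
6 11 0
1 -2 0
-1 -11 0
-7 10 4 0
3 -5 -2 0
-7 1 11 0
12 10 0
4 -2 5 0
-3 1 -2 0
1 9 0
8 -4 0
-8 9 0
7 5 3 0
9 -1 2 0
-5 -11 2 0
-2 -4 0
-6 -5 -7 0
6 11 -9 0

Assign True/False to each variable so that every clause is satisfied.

p1=False, p2=False, p3=False, p4=False, p5=True, p6=True, p7=False, p8=False, p9=True, p10=True, p11=False, p12=False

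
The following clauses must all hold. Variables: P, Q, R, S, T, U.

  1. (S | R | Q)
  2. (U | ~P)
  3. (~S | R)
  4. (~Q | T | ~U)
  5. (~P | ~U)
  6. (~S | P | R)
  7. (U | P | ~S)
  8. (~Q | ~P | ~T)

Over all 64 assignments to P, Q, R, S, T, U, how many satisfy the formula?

13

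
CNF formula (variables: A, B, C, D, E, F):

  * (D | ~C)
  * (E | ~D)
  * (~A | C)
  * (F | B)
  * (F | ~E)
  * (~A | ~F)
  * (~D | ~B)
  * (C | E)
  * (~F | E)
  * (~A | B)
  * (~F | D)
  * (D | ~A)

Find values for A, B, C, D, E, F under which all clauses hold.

A=False, B=False, C=True, D=True, E=True, F=True

Check each clause:
  1. (D | ~C) — D is true.
  2. (E | ~D) — E is true.
  3. (~A | C) — C is true.
  4. (F | B) — F is true.
  5. (F | ~E) — F is true.
  6. (~F | ~A) — ~A is true.
  7. (~B | ~D) — ~B is true.
  8. (E | C) — C is true.
  9. (E | ~F) — E is true.
  10. (B | ~A) — ~A is true.
  11. (D | ~F) — D is true.
  12. (D | ~A) — D is true.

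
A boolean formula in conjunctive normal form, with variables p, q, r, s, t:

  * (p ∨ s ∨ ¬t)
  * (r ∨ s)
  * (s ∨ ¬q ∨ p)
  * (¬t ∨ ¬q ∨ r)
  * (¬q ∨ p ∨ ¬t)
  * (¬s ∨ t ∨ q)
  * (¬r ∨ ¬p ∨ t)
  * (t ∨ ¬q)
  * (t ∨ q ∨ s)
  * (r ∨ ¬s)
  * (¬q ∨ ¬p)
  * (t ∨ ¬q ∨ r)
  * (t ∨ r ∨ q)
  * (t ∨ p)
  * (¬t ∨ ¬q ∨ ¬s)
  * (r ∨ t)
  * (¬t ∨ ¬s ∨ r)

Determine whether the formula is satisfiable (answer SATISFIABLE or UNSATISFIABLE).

Try p = False.
  then t is forced to True.
  then s is forced to True.
  then q is forced to False.
  then r is forced to True.
So p = 0, q = 0, r = 1, s = 1, t = 1 is a satisfying assignment.

SATISFIABLE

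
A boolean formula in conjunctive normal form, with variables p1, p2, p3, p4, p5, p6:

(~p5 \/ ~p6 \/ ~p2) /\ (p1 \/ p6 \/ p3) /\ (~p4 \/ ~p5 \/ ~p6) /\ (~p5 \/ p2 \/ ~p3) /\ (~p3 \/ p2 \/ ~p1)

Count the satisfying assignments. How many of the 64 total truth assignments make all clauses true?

34

Case analysis on p2 and p3:
  p2=T, p3=T: p1, p4 free; 3 ways for (p5,p6) × 2^2 = 12.
  p2=T, p3=F: p4 free; 4 ways for (p1,p5,p6) × 2^1 = 8.
  p2=F, p3=T: remaining (p1,p4,p5,p6) ∈ {(F,F,F,F); (F,F,F,T); (F,T,F,F); (F,T,F,T)} — 4.
  p2=F, p3=F: 10 of the 16 assignments to (p1,p4,p5,p6) work.
Total: 12 + 8 + 4 + 10 = 34.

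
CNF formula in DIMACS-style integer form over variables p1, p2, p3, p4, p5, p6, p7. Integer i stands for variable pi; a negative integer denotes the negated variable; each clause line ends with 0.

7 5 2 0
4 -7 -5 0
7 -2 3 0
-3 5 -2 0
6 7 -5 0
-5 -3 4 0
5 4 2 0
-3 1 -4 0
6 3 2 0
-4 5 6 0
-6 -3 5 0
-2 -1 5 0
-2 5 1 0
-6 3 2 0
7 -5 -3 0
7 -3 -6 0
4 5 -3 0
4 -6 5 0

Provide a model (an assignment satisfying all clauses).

Try p1 = True.
The remaining clauses are satisfied by p2 = True, p3 = False, p4 = True, p5 = True, p6 = True, p7 = True.

p1=True  p2=True  p3=False  p4=True  p5=True  p6=True  p7=True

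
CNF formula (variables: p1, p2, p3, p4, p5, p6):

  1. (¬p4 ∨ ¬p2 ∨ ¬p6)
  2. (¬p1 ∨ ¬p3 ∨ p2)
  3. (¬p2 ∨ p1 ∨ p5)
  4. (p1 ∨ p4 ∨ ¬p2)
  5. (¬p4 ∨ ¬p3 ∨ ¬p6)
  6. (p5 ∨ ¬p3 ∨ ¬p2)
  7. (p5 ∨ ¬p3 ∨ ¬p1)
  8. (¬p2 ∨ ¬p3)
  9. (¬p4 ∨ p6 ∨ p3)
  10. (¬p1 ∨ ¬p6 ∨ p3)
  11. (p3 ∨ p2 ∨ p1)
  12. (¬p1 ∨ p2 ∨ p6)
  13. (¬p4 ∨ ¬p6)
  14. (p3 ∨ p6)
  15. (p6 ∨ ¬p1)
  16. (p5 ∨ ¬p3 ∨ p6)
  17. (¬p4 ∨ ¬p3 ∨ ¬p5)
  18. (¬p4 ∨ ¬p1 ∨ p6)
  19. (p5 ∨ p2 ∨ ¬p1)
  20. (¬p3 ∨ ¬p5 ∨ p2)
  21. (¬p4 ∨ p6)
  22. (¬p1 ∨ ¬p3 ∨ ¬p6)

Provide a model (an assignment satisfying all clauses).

Set p1 = False and propagate.
Try p2 = False.
  then p3 is forced to True.
  then p5 is forced to False.
  then p6 is forced to True.
  then p4 is forced to False.
Every clause has at least one true literal under this assignment.

p1 = F, p2 = F, p3 = T, p4 = F, p5 = F, p6 = T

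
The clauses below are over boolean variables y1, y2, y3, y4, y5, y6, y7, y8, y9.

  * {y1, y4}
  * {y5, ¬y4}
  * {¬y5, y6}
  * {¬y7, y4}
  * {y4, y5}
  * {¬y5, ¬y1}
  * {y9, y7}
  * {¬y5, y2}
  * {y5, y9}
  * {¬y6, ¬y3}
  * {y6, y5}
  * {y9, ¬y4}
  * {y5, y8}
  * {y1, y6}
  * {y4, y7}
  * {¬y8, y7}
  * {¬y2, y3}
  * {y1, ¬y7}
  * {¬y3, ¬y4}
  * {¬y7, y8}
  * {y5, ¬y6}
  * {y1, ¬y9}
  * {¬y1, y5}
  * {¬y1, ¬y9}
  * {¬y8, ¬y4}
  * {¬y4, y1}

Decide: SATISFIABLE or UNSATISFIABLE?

y5 = True:
  propagation gives y6=True, y1=False, y4=True; an empty clause results — contradiction.
y5 = False:
  propagation gives y4=False; an empty clause results — contradiction.
Every branch closes, so no satisfying assignment exists.

UNSATISFIABLE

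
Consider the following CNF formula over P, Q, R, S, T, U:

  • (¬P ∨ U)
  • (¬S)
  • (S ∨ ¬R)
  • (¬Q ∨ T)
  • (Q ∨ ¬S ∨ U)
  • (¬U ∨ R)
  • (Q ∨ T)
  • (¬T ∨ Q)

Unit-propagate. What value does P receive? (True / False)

Unit clause (¬S) sets S = False.
From (S ∨ ¬R) and S = False: R = False.
From (R ∨ ¬U) and R = False: U = False.
From (¬P ∨ U) and U = False: P = False.

False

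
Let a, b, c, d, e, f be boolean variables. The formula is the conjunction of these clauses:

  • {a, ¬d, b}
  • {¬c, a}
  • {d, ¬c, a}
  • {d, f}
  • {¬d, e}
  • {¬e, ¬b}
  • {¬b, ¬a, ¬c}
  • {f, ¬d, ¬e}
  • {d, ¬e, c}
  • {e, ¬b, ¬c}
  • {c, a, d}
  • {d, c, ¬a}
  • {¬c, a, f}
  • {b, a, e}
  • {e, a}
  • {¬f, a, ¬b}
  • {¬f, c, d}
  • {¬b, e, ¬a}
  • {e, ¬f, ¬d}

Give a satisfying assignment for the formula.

Set a = True and propagate.
The remaining clauses are satisfied by b = False, c = True, d = False, e = False, f = True.
Every clause has at least one true literal under this assignment.

a = T  b = F  c = T  d = F  e = F  f = T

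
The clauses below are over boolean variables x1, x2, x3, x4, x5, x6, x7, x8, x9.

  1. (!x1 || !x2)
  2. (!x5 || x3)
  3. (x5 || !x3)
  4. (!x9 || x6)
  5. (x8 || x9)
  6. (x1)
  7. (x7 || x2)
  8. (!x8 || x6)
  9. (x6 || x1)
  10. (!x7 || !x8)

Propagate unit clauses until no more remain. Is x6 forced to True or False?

True

(x1) stands alone — x1 = True.
In (!x1 || !x2), !x1 is now false; !x2 must hold, so x2 = False.
In (x7 || x2), x2 is now false; x7 must hold, so x7 = True.
(!x7 || !x8): since x7 = True, the clause reduces to (!x8). x8 = False.
(x9 || x8): since x8 = False, the clause reduces to (x9). x9 = True.
(x6 || !x9) with x9 = True leaves only x6, so x6 = True.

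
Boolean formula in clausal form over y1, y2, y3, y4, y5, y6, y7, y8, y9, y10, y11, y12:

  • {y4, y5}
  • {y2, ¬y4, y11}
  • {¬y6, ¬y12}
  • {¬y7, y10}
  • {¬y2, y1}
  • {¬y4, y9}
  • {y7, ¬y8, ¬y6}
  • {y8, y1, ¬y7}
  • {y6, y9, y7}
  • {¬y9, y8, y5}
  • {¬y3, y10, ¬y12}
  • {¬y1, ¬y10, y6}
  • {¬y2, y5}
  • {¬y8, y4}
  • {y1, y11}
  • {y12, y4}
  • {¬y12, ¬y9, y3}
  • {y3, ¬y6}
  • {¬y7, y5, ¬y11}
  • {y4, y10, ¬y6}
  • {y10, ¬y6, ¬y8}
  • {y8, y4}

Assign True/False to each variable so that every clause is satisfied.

y1 = F, y2 = F, y3 = F, y4 = T, y5 = T, y6 = F, y7 = F, y8 = F, y9 = T, y10 = F, y11 = T, y12 = F

Check each clause:
  1. {y5, y4} — y4 is true.
  2. {y2, y11, ¬y4} — y11 is true.
  3. {¬y6, ¬y12} — ¬y6 is true.
  4. {y10, ¬y7} — ¬y7 is true.
  5. {y1, ¬y2} — ¬y2 is true.
  6. {y9, ¬y4} — y9 is true.
  7. {¬y6, y7, ¬y8} — ¬y8 is true.
  8. {y1, y8, ¬y7} — ¬y7 is true.
  9. {y6, y7, y9} — y9 is true.
  10. {y8, y5, ¬y9} — y5 is true.
  11. {¬y12, ¬y3, y10} — ¬y12 is true.
  12. {y6, ¬y10, ¬y1} — ¬y1 is true.
  13. {¬y2, y5} — y5 is true.
  14. {¬y8, y4} — ¬y8 is true.
  15. {y11, y1} — y11 is true.
  16. {y4, y12} — y4 is true.
  17. {¬y12, y3, ¬y9} — ¬y12 is true.
  18. {¬y6, y3} — ¬y6 is true.
  19. {y5, ¬y7, ¬y11} — ¬y7 is true.
  20. {y4, y10, ¬y6} — ¬y6 is true.
  21. {¬y6, ¬y8, y10} — ¬y8 is true.
  22. {y4, y8} — y4 is true.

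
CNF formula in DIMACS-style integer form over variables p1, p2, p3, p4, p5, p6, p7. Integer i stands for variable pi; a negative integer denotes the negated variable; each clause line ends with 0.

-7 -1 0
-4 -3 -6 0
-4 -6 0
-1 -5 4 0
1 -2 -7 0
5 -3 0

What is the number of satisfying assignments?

37

Case analysis on p1 and p4:
  p1=1, p4=1: p2 free; 3 ways for (p3,p5,p6,p7) × 2^1 = 6.
  p1=1, p4=0: remaining (p2,p3,p5,p6,p7) ∈ {(0,0,0,0,0); (0,0,0,1,0); (1,0,0,0,0); (1,0,0,1,0)} — 4.
  p1=0, p4=1: 9 of the 32 assignments to (p2,p3,p5,p6,p7) work.
  p1=0, p4=0: p6 free; 9 ways for (p2,p3,p5,p7) × 2^1 = 18.
Total: 6 + 4 + 9 + 18 = 37.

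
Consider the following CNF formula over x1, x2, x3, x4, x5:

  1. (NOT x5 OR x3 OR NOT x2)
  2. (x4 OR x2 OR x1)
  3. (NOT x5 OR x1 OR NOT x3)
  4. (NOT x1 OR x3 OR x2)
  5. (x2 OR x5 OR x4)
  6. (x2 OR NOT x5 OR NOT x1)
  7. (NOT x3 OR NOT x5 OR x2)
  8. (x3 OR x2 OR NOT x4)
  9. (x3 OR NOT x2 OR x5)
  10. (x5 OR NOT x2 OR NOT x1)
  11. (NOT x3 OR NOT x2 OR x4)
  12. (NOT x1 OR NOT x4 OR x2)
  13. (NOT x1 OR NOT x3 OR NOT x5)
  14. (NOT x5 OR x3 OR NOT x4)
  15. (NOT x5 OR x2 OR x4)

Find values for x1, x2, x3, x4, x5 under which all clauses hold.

Branch on x1: take x1 = False.
Branch on x2: take x2 = True.
The remaining clauses are satisfied by x3 = True, x4 = True, x5 = False.
Every clause has at least one true literal under this assignment.

x1=F, x2=T, x3=T, x4=T, x5=F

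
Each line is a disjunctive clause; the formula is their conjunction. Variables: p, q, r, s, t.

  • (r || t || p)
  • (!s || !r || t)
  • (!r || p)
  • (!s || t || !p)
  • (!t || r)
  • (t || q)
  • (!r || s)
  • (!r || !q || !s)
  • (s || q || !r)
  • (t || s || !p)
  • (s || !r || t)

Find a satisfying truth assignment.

p = 1, q = 0, r = 1, s = 1, t = 1

Try p = True.
The remaining clauses are satisfied by q = False, r = True, s = True, t = True.
Every clause has at least one true literal under this assignment.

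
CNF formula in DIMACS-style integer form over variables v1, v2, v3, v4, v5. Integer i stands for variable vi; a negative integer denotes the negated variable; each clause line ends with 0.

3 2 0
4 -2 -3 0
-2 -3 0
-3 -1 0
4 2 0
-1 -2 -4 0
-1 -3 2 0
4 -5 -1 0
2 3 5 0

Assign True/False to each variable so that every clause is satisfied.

v1=0, v2=1, v3=0, v4=0, v5=1

Pure literal: v1 appears only negated; assign v1 = False.
Try v2 = True.
  then v3 is forced to False.
v4, v5 are now unconstrained; take v4 = False, v5 = True.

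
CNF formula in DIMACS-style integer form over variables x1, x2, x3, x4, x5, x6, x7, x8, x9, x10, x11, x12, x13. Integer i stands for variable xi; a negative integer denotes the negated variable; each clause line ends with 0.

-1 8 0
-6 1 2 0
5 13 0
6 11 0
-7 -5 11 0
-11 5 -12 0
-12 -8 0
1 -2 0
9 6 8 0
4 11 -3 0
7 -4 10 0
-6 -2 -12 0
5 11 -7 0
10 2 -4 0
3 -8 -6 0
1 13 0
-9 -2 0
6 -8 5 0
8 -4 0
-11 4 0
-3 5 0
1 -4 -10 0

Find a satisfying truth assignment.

x1 = T, x2 = F, x3 = T, x4 = T, x5 = T, x6 = T, x7 = T, x8 = T, x9 = T, x10 = T, x11 = T, x12 = F, x13 = F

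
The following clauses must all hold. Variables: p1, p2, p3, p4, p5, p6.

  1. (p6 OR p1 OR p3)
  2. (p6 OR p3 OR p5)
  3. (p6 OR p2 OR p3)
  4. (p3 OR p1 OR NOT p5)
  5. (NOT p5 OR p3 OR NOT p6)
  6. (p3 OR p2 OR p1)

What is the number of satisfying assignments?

40

Case analysis on p3 and p6:
  p3=T, p6=T: p1, p2, p4, p5 free → 2^4 = 16.
  p3=T, p6=F: p1, p2, p4, p5 free → 2^4 = 16.
  p3=F, p6=T: p4 free; 3 ways for (p1,p2,p5) × 2^1 = 6.
  p3=F, p6=F: remaining (p1,p2,p4,p5) ∈ {(T,T,F,T); (T,T,T,T)} — 2.
Total: 16 + 16 + 6 + 2 = 40.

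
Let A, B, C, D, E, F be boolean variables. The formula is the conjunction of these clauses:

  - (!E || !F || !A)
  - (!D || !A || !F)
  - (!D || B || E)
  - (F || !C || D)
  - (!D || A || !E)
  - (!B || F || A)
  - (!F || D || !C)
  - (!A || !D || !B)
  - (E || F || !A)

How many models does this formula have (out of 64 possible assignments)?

Case analysis on A and D:
  A=1, D=1: remaining (B,C,E,F) ∈ {(0,0,1,0); (0,1,1,0)} — 2.
  A=1, D=0: remaining (B,C,E,F) ∈ {(0,0,0,1); (0,0,1,0); (1,0,0,1); (1,0,1,0)} — 4.
  A=0, D=1: remaining (B,C,E,F) ∈ {(1,0,0,1); (1,1,0,1)} — 2.
  A=0, D=0: E free; 3 ways for (B,C,F) × 2^1 = 6.
Total: 2 + 4 + 2 + 6 = 14.

14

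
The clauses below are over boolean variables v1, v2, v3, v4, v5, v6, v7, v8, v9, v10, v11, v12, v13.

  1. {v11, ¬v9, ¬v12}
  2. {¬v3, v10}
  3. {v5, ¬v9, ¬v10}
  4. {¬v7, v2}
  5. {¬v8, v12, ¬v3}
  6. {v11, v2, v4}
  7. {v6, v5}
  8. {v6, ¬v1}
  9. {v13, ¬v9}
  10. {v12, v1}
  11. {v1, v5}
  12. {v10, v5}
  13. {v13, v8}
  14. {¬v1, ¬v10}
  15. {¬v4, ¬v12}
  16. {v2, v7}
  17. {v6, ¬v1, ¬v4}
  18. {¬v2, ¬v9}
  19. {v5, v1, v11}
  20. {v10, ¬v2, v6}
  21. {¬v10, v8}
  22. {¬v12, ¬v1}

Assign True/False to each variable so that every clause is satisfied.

v1=0, v2=1, v3=1, v4=0, v5=1, v6=0, v7=0, v8=1, v9=0, v10=1, v11=0, v12=1, v13=1

Pure literal: v5 appears only positively; assign v5 = True.
v9 occurs only negated in the remaining clauses — set v9 = False.
Try v1 = False.
  then v12 is forced to True.
  then v4 is forced to False.
The remaining clauses are satisfied by v2 = True, v3 = True, v6 = False, v7 = False, v8 = True, v10 = True, v11 = False, v13 = True.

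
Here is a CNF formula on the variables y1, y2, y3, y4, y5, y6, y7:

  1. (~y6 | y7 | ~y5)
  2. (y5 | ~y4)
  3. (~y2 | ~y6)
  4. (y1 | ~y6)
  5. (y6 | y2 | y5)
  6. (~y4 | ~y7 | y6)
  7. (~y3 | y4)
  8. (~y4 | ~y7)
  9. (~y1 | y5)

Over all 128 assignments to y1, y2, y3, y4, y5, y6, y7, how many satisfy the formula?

19

Case analysis on y6 and y4:
  y6=T, y4=T: a clause becomes empty — 0.
  y6=T, y4=F: remaining (y1,y2,y3,y5,y7) ∈ {(T,F,F,T,T)} — 1.
  y6=F, y4=T: forces y5=T; y7=F; y1, y2, y3 free → 2^3 = 8.
  y6=F, y4=F: y7 free; 5 ways for (y1,y2,y3,y5) × 2^1 = 10.
Total: 0 + 1 + 8 + 10 = 19.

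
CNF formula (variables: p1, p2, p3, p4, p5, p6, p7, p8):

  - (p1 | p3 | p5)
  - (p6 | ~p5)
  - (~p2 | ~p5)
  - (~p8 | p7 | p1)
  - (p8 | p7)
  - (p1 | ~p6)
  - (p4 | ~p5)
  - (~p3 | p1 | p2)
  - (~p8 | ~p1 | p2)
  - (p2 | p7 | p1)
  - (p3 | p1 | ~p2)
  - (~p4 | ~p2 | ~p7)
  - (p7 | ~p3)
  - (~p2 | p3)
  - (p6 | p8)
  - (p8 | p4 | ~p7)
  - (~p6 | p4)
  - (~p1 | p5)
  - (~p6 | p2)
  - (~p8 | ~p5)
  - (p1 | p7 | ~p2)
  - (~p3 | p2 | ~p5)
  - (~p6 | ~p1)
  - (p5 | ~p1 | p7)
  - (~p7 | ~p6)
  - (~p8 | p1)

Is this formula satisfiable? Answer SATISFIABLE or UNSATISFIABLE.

p1 = True:
  propagation gives p5=True, p6=True; an empty clause results — contradiction.
p1 = False:
  propagation gives p6=False, p5=False, p3=True, p2=True; an empty clause results — contradiction.
Every branch closes, so no satisfying assignment exists.

UNSATISFIABLE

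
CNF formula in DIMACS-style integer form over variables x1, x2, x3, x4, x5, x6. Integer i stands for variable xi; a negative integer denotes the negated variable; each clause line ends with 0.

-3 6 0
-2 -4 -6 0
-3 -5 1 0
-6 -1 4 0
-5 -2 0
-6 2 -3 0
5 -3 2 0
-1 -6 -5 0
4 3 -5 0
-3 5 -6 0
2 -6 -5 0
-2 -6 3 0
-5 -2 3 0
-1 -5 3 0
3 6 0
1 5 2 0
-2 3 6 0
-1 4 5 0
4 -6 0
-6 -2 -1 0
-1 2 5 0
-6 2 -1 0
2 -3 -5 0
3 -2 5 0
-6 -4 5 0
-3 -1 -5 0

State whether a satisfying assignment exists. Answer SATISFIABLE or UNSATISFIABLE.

x5 = True:
  propagation gives x2=False, x6=False, x3=False; an empty clause results — contradiction.
x5 = False:
  x6 = True:
    propagation gives x3=False, x2=False, x1=True; an empty clause results — contradiction.
  x6 = False:
    propagation gives x3=False; an empty clause results — contradiction.
Every branch closes, so no satisfying assignment exists.

UNSATISFIABLE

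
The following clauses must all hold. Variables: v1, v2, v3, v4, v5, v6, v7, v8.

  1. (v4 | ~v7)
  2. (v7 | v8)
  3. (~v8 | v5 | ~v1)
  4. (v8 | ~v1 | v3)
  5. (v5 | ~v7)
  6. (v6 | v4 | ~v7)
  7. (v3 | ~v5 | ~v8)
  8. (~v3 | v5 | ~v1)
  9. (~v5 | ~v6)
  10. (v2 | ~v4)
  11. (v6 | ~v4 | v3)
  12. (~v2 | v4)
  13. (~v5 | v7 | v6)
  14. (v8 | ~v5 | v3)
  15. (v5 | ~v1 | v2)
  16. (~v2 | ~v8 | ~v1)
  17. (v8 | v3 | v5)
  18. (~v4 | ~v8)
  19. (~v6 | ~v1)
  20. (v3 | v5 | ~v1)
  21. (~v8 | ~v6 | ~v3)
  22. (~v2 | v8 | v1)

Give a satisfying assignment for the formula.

Try v1 = False.
Set v2 = False and propagate.
  then v4 is forced to False.
  then v7 is forced to False.
  then v8 is forced to True.
The remaining clauses are satisfied by v3 = False, v5 = False, v6 = True.

v1=False, v2=False, v3=False, v4=False, v5=False, v6=True, v7=False, v8=True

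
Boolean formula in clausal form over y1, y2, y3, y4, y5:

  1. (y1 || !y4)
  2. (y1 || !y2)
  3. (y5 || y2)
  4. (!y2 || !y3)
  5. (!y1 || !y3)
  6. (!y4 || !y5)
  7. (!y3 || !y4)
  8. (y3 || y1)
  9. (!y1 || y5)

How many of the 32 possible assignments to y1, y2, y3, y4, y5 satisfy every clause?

3

Satisfying assignments:
  y1=F y2=F y3=T y4=F y5=T
  y1=T y2=F y3=F y4=F y5=T
  y1=T y2=T y3=F y4=F y5=T
That's 3 in total.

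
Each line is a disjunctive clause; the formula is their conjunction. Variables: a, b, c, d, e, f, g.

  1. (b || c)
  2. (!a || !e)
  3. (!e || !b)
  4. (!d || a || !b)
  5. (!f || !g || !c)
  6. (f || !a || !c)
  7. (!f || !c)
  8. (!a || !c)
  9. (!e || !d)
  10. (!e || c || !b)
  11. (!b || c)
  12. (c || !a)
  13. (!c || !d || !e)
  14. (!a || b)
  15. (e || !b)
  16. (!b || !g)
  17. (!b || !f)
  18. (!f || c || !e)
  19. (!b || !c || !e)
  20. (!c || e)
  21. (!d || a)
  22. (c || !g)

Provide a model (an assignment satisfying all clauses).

a = F, b = F, c = T, d = F, e = T, f = F, g = T

Pure literal: d appears only negated; assign d = False.
Set a = False and propagate.
Set b = False and propagate.
  then c is forced to True.
  then f is forced to False.
  then e is forced to True.
g is now unconstrained; take g = True.
Every clause has at least one true literal under this assignment.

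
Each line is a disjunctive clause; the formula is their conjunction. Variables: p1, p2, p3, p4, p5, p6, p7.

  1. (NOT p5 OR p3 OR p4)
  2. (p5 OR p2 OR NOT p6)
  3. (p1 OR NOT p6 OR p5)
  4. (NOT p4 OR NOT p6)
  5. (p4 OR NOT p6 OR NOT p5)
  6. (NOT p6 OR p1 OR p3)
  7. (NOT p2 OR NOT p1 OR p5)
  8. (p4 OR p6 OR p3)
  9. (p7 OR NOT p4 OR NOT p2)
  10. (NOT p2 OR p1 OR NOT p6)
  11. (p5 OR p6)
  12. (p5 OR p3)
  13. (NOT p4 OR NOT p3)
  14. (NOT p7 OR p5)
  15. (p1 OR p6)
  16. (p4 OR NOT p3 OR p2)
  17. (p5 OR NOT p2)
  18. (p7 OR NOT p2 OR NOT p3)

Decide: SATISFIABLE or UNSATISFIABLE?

SATISFIABLE

Try p1 = True.
Branch on p2: take p2 = True.
  then p5 is forced to True.
Branch on p3: take p3 = True.
  then p4 is forced to False.
  then p6 is forced to False.
  then p7 is forced to True.
Every clause has at least one true literal under this assignment.
So p1=True  p2=True  p3=True  p4=False  p5=True  p6=False  p7=True is a satisfying assignment.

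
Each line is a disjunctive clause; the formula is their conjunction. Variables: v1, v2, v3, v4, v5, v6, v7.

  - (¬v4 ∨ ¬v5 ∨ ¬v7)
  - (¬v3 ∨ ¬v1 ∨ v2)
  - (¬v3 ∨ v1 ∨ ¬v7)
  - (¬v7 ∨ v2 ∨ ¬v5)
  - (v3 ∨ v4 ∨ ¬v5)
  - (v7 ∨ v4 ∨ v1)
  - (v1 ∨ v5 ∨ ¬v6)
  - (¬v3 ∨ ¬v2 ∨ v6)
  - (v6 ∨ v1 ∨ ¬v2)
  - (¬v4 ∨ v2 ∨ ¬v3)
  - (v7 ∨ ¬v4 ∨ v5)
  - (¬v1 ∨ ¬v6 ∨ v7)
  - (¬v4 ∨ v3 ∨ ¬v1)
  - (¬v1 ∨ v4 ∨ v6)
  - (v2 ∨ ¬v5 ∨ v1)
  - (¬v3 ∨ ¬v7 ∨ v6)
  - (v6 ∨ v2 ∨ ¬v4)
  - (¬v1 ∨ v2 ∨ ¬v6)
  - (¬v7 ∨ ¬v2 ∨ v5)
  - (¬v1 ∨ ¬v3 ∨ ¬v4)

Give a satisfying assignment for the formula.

v1=True  v2=True  v3=True  v4=False  v5=True  v6=True  v7=True

Try v1 = True.
Set v2 = True and propagate.
The remaining clauses are satisfied by v3 = True, v4 = False, v5 = True, v6 = True, v7 = True.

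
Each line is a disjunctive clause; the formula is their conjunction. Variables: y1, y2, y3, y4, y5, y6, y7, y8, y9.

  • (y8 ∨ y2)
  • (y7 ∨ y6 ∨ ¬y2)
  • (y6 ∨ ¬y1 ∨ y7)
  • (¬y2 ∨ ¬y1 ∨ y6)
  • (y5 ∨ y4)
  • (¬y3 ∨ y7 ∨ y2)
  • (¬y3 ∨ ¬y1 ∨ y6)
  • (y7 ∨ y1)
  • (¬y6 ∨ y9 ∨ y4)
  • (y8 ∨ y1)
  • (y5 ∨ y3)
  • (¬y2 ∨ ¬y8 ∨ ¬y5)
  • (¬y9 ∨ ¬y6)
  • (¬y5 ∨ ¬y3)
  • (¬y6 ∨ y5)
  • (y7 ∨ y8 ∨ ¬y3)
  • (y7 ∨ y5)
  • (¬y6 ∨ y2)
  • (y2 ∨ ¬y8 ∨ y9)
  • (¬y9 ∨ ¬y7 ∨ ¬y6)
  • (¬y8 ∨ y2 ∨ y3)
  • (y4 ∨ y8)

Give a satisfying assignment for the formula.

y1=0, y2=0, y3=1, y4=1, y5=0, y6=0, y7=1, y8=1, y9=1

Pure literal: y4 appears only positively; assign y4 = True.
Try y1 = False.
  then y7 is forced to True.
  then y8 is forced to True.
Set y2 = False and propagate.
  then y6 is forced to False.
  then y9 is forced to True.
  then y3 is forced to True.
  then y5 is forced to False.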